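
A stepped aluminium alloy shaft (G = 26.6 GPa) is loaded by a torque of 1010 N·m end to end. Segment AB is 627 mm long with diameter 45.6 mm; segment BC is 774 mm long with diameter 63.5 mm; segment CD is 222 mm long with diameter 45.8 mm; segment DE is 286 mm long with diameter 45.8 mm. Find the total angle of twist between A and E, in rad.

J_AB = π(0.0456)⁴/32 = 4.24×10^-7 m⁴; J_BC = π(0.0635)⁴/32 = 1.60×10^-6 m⁴; J_CD = π(0.0458)⁴/32 = 4.32×10^-7 m⁴; J_DE = π(0.0458)⁴/32 = 4.32×10^-7 m⁴.
θ = (T/G)·Σ L_i/J_i = (1010/26.6×10⁹)·(0.627/4.24×10^-7 + 0.774/1.60×10^-6 + 0.222/4.32×10^-7 + 0.286/4.32×10^-7) = 0.1191 rad.

0.119 rad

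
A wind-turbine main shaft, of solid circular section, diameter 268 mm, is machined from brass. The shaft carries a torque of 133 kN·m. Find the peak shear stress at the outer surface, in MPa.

35.2 MPa

J = πd⁴/32 = π(0.268)⁴/32 = 5.065×10^-4 m⁴.
τ_max = T·r/J = 133000 × 0.134 / 5.065×10^-4 = 3.519×10^7 Pa.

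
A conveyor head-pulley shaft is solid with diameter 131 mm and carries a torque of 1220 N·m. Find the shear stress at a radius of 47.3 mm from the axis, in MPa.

2.00 MPa

J = πd⁴/32 = π(0.131)⁴/32 = 2.891×10^-5 m⁴.
Shear stress varies linearly with radius: τ = T·r/J = 1220 × 0.0473 / 2.891×10^-5 = 1.996×10^6 Pa.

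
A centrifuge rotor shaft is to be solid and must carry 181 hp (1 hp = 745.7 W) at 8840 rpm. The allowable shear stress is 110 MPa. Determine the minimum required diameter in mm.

ω = 2π·8840/60 = 925.7 rad/s, so T = P/ω = 181×745.7 / 925.7 = 145.8 N·m.
For a solid shaft τ_max = 16T/(πd³), so d = (16T/(π τ_allow))^(1/3) = (16·145.8/(π·1.10×10^8))^(1/3) = 0.01890 m.

18.9 mm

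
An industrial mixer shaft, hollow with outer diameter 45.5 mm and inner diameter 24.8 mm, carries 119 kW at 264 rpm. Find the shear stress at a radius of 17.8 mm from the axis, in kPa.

ω = 2π·264/60 = 27.65 rad/s, so T = P/ω = 119×10³ / 27.65 = 4304 N·m.
J = π(d_o⁴ − d_i⁴)/32 = π(0.0455⁴ − 0.0248⁴)/32 = 3.836×10^-7 m⁴.
Shear stress varies linearly with radius: τ = T·r/J = 4304 × 0.0178 / 3.836×10^-7 = 1.997×10^8 Pa.

200000 kPa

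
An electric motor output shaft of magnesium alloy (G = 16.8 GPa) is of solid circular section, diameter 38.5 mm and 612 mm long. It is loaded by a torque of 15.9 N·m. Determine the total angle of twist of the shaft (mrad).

J = πd⁴/32 = π(0.0385)⁴/32 = 2.157×10^-7 m⁴.
θ = T·L/(G·J) = 15.90 × 0.612 / (16.8×10⁹ × 2.157×10^-7) = 2.685×10^-3 rad.

2.69 mrad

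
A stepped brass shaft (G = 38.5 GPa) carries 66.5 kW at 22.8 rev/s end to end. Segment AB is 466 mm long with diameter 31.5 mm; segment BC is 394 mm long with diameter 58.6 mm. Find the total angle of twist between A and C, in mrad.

62.2 mrad

ω = 2π·22.8 = 143.3 rad/s, so T = P/ω = 66.5×10³ / 143.3 = 464.2 N·m.
J_AB = π(0.0315)⁴/32 = 9.67×10^-8 m⁴; J_BC = π(0.0586)⁴/32 = 1.16×10^-6 m⁴.
θ = (T/G)·Σ L_i/J_i = (464.2/38.5×10⁹)·(0.466/9.67×10^-8 + 0.394/1.16×10^-6) = 0.06223 rad.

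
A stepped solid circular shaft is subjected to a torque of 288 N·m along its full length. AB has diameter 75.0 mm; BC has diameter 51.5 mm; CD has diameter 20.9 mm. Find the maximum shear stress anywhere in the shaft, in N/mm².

Under the same torque, τ_max = 16T/(πd³) is largest where d is smallest — segment CD (d = 20.9 mm).
τ_max = 16·288.0/(π·(0.0209)³) = 1.607×10^8 Pa.

161 N/mm²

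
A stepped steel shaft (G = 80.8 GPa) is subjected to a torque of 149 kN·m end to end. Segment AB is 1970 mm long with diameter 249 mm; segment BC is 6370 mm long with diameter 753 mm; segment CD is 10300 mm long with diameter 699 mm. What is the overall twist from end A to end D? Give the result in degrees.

0.619°

J_AB = π(0.249)⁴/32 = 3.77×10^-4 m⁴; J_BC = π(0.753)⁴/32 = 0.0316 m⁴; J_CD = π(0.699)⁴/32 = 0.0234 m⁴.
θ = (T/G)·Σ L_i/J_i = (149000/80.8×10⁹)·(1.97/3.77×10^-4 + 6.37/0.0316 + 10.3/0.0234) = 0.01081 rad.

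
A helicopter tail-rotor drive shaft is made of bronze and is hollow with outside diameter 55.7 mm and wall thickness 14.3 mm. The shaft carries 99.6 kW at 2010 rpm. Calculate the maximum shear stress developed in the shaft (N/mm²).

14.8 N/mm²

ω = 2π·2010/60 = 210.5 rad/s, so T = P/ω = 99.6×10³ / 210.5 = 473.2 N·m.
J = π(d_o⁴ − d_i⁴)/32 = π(0.0557⁴ − 0.0271⁴)/32 = 8.920×10^-7 m⁴.
τ_max = T·r/J = 473.2 × 0.0278 / 8.920×10^-7 = 1.477×10^7 Pa.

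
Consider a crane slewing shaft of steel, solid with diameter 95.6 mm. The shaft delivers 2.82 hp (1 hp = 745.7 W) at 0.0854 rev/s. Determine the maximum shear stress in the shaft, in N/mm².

22.8 N/mm²

ω = 2π·0.0854 = 0.5366 rad/s, so T = P/ω = 2.82×745.7 / 0.5366 = 3919 N·m.
J = πd⁴/32 = π(0.0956)⁴/32 = 8.200×10^-6 m⁴.
τ_max = T·r/J = 3919 × 0.0478 / 8.200×10^-6 = 2.284×10^7 Pa.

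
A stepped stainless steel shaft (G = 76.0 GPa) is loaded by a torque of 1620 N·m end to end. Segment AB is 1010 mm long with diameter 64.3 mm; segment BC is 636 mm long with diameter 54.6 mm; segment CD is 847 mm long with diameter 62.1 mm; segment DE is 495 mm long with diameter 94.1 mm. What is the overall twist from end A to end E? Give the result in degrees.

2.41°

J_AB = π(0.0643)⁴/32 = 1.68×10^-6 m⁴; J_BC = π(0.0546)⁴/32 = 8.73×10^-7 m⁴; J_CD = π(0.0621)⁴/32 = 1.46×10^-6 m⁴; J_DE = π(0.0941)⁴/32 = 7.70×10^-6 m⁴.
θ = (T/G)·Σ L_i/J_i = (1620/76.0×10⁹)·(1.01/1.68×10^-6 + 0.636/8.73×10^-7 + 0.847/1.46×10^-6 + 0.495/7.70×10^-6) = 0.04210 rad.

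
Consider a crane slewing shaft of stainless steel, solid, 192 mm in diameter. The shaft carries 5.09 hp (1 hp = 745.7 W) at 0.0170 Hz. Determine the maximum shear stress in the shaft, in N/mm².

ω = 2π·0.0170 = 0.1068 rad/s, so T = P/ω = 5.09×745.7 / 0.1068 = 35530 N·m.
J = πd⁴/32 = π(0.192)⁴/32 = 1.334×10^-4 m⁴.
τ_max = T·r/J = 35530 × 0.0960 / 1.334×10^-4 = 2.557×10^7 Pa.

25.6 N/mm²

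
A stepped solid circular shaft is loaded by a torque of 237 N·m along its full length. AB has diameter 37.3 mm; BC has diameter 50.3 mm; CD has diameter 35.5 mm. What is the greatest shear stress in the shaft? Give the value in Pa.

Under the same torque, τ_max = 16T/(πd³) is largest where d is smallest — segment CD (d = 35.5 mm).
τ_max = 16·237.0/(π·(0.0355)³) = 2.698×10^7 Pa.

2.70e7 Pa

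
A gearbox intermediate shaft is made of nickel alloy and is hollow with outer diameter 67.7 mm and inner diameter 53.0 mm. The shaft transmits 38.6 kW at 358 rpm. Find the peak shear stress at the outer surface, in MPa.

ω = 2π·358/60 = 37.49 rad/s, so T = P/ω = 38.6×10³ / 37.49 = 1030 N·m.
J = π(d_o⁴ − d_i⁴)/32 = π(0.0677⁴ − 0.0530⁴)/32 = 1.288×10^-6 m⁴.
τ_max = T·r/J = 1030 × 0.0338 / 1.288×10^-6 = 2.707×10^7 Pa.

27.1 MPa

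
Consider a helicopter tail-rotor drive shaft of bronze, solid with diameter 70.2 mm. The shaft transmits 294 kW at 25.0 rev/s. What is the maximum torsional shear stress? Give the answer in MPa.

27.6 MPa

ω = 2π·25.0 = 157.1 rad/s, so T = P/ω = 294×10³ / 157.1 = 1872 N·m.
J = πd⁴/32 = π(0.0702)⁴/32 = 2.384×10^-6 m⁴.
τ_max = T·r/J = 1872 × 0.0351 / 2.384×10^-6 = 2.755×10^7 Pa.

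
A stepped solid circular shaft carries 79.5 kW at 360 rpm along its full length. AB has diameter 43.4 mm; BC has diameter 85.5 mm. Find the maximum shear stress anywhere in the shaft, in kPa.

ω = 2π·360/60 = 37.70 rad/s, so T = P/ω = 79.5×10³ / 37.70 = 2109 N·m.
Under the same torque, τ_max = 16T/(πd³) is largest where d is smallest — segment AB (d = 43.4 mm).
τ_max = 16·2109/(π·(0.0434)³) = 1.314×10^8 Pa.

131000 kPa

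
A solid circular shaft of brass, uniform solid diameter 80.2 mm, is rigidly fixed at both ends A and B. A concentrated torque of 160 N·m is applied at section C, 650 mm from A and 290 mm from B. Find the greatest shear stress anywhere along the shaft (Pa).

1.09e6 Pa

With uniform GJ and both ends fixed, compatibility θ_AC = θ_CB gives T_A·a = T_B·b, together with T_A + T_B = T₀.
T_A = T₀·b/(a+b) = 160.0·290/940.0 = 49.36 N·m; T_B = 110.6 N·m.
τ in each portion: τ_AC = 4.87×10^5 Pa, τ_CB = 1.09×10^6 Pa; maximum is in CB.
τ_max = T_CB·r/J = 110.6·0.0401/4.06×10^-6 = 1.092×10^6 Pa.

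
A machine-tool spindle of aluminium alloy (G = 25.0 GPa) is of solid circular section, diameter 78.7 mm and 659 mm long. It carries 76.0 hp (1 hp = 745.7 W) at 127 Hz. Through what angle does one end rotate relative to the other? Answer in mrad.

0.497 mrad

ω = 2π·127 = 798.0 rad/s, so T = P/ω = 76.0×745.7 / 798.0 = 71.02 N·m.
J = πd⁴/32 = π(0.0787)⁴/32 = 3.766×10^-6 m⁴.
θ = T·L/(G·J) = 71.02 × 0.659 / (25.0×10⁹ × 3.766×10^-6) = 4.971×10^-4 rad.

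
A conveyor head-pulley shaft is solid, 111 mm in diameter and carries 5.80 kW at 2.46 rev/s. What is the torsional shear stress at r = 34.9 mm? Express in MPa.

0.879 MPa

ω = 2π·2.46 = 15.46 rad/s, so T = P/ω = 5.80×10³ / 15.46 = 375.2 N·m.
J = πd⁴/32 = π(0.111)⁴/32 = 1.490×10^-5 m⁴.
Shear stress varies linearly with radius: τ = T·r/J = 375.2 × 0.0349 / 1.490×10^-5 = 8.787×10^5 Pa.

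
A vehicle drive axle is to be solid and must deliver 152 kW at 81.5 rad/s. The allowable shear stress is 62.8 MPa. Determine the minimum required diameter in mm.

53.3 mm

ω = 81.5 rad/s, so T = P/ω = 152×10³ / 81.50 = 1865 N·m.
For a solid shaft τ_max = 16T/(πd³), so d = (16T/(π τ_allow))^(1/3) = (16·1865/(π·6.28×10^7))^(1/3) = 0.05328 m.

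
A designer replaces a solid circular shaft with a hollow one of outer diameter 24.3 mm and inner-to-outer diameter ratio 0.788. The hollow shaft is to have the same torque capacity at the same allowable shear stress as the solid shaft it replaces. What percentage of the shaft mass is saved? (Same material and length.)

47.6 %

Equal τ_max and T ⇒ the solid shaft needs d_s³ = d_o³(1−k⁴), so d_s = 24.3·(1−0.788⁴)^(1/3) = 20.66 mm.
Area ratio A_h/A_s = d_o²(1−k²)/d_s² = (1−k²)/(1−k⁴)^(2/3) = 0.5245.
Mass saving = 1 − 0.5245 = 47.6 %.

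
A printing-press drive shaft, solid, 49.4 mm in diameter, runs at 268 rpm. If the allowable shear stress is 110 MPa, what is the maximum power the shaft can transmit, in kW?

J = πd⁴/32 = π(0.0494)⁴/32 = 5.847×10^-7 m⁴.
T_max = τ_allow·J/r = 1.10×10^8 × 5.847×10^-7 / 0.0247 = 2604 N·m.
ω = 2π·268/60 = 28.06 rad/s, so P_max = T_max·ω = 7.307×10^4 W.

73.1 kW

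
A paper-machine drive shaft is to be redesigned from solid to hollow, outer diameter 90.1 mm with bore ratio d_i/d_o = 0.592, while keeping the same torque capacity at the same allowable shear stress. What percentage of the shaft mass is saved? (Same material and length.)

Equal τ_max and T ⇒ the solid shaft needs d_s³ = d_o³(1−k⁴), so d_s = 90.1·(1−0.592⁴)^(1/3) = 86.25 mm.
Area ratio A_h/A_s = d_o²(1−k²)/d_s² = (1−k²)/(1−k⁴)^(2/3) = 0.7088.
Mass saving = 1 − 0.7088 = 29.1 %.

29.1 %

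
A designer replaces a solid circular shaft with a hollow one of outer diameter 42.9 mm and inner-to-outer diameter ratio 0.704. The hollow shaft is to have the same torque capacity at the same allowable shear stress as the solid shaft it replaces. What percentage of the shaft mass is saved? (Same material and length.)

39.1 %

Equal τ_max and T ⇒ the solid shaft needs d_s³ = d_o³(1−k⁴), so d_s = 42.9·(1−0.704⁴)^(1/3) = 39.05 mm.
Area ratio A_h/A_s = d_o²(1−k²)/d_s² = (1−k²)/(1−k⁴)^(2/3) = 0.6087.
Mass saving = 1 − 0.6087 = 39.1 %.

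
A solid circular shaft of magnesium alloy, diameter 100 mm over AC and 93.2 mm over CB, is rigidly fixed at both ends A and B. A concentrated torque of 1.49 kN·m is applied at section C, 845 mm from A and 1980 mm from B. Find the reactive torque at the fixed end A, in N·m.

Compatibility: T_A·a/J_AC = T_B·b/J_CB with T_A + T_B = T₀.
J_AC = 9.82×10^-6 m⁴, J_CB = 7.41×10^-6 m⁴, so T_A = T₀·(J_AC/a)/((J_AC/a)+(J_CB/b)) = 1127 N·m, T_B = 362.9 N·m.

1130 N·m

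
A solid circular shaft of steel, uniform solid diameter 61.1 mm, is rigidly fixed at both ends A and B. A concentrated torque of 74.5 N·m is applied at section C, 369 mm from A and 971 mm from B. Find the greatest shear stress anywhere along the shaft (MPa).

1.21 MPa

With uniform GJ and both ends fixed, compatibility θ_AC = θ_CB gives T_A·a = T_B·b, together with T_A + T_B = T₀.
T_A = T₀·b/(a+b) = 74.50·971/1340 = 53.98 N·m; T_B = 20.52 N·m.
τ in each portion: τ_AC = 1.21×10^6 Pa, τ_CB = 4.58×10^5 Pa; maximum is in AC.
τ_max = T_AC·r/J = 53.98·0.0306/1.37×10^-6 = 1.205×10^6 Pa.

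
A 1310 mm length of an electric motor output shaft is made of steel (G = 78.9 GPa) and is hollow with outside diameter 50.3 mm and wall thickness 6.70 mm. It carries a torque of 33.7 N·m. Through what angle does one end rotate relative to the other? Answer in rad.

J = π(d_o⁴ − d_i⁴)/32 = π(0.0503⁴ − 0.0369⁴)/32 = 4.464×10^-7 m⁴.
θ = T·L/(G·J) = 33.70 × 1.31 / (78.9×10⁹ × 4.464×10^-7) = 1.253×10^-3 rad.

0.00125 rad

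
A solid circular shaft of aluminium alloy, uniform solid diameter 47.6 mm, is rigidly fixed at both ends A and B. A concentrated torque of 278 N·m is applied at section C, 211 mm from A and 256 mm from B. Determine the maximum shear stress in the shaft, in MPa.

7.20 MPa

With uniform GJ and both ends fixed, compatibility θ_AC = θ_CB gives T_A·a = T_B·b, together with T_A + T_B = T₀.
T_A = T₀·b/(a+b) = 278.0·256/467.0 = 152.4 N·m; T_B = 125.6 N·m.
τ in each portion: τ_AC = 7.20×10^6 Pa, τ_CB = 5.93×10^6 Pa; maximum is in AC.
τ_max = T_AC·r/J = 152.4·0.0238/5.04×10^-7 = 7.196×10^6 Pa.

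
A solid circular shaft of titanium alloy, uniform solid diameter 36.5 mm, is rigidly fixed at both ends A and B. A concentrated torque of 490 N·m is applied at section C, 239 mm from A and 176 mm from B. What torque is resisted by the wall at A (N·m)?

208 N·m

With uniform GJ and both ends fixed, compatibility θ_AC = θ_CB gives T_A·a = T_B·b, together with T_A + T_B = T₀.
T_A = T₀·b/(a+b) = 490.0·176/415.0 = 207.8 N·m; T_B = 282.2 N·m.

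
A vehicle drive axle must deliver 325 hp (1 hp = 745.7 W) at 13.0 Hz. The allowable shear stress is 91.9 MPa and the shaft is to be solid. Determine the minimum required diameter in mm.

ω = 2π·13.0 = 81.68 rad/s, so T = P/ω = 325×745.7 / 81.68 = 2967 N·m.
For a solid shaft τ_max = 16T/(πd³), so d = (16T/(π τ_allow))^(1/3) = (16·2967/(π·9.19×10^7))^(1/3) = 0.05478 m.

54.8 mm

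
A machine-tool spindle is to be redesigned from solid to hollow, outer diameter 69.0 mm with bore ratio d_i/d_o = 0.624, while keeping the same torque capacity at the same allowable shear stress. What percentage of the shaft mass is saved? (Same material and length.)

Equal τ_max and T ⇒ the solid shaft needs d_s³ = d_o³(1−k⁴), so d_s = 69.0·(1−0.624⁴)^(1/3) = 65.32 mm.
Area ratio A_h/A_s = d_o²(1−k²)/d_s² = (1−k²)/(1−k⁴)^(2/3) = 0.6814.
Mass saving = 1 − 0.6814 = 31.9 %.

31.9 %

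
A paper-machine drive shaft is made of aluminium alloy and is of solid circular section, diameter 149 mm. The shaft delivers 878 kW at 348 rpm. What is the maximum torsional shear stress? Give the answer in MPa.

ω = 2π·348/60 = 36.44 rad/s, so T = P/ω = 878×10³ / 36.44 = 24090 N·m.
J = πd⁴/32 = π(0.149)⁴/32 = 4.839×10^-5 m⁴.
τ_max = T·r/J = 24090 × 0.0745 / 4.839×10^-5 = 3.709×10^7 Pa.

37.1 MPa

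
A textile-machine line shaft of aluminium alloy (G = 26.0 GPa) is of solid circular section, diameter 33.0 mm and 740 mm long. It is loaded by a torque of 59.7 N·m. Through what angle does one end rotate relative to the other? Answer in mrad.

14.6 mrad

J = πd⁴/32 = π(0.0330)⁴/32 = 1.164×10^-7 m⁴.
θ = T·L/(G·J) = 59.70 × 0.740 / (26.0×10⁹ × 1.164×10^-7) = 0.01459 rad.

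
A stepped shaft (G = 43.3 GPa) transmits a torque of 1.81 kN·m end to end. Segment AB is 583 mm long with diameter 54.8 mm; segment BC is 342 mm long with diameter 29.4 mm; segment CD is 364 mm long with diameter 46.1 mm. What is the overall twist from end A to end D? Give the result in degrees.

14.7°

J_AB = π(0.0548)⁴/32 = 8.85×10^-7 m⁴; J_BC = π(0.0294)⁴/32 = 7.33×10^-8 m⁴; J_CD = π(0.0461)⁴/32 = 4.43×10^-7 m⁴.
θ = (T/G)·Σ L_i/J_i = (1810/43.3×10⁹)·(0.583/8.85×10^-7 + 0.342/7.33×10^-8 + 0.364/4.43×10^-7) = 0.2567 rad.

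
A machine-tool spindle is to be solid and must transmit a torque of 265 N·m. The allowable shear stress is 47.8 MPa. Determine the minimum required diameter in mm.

For a solid shaft τ_max = 16T/(πd³), so d = (16T/(π τ_allow))^(1/3) = (16·265.0/(π·4.78×10^7))^(1/3) = 0.03045 m.

30.5 mm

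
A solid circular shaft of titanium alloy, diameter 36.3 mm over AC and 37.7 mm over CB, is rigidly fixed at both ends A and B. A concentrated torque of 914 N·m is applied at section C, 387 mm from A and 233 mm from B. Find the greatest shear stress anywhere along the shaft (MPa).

57.2 MPa

Compatibility: T_A·a/J_AC = T_B·b/J_CB with T_A + T_B = T₀.
J_AC = 1.70×10^-7 m⁴, J_CB = 1.98×10^-7 m⁴, so T_A = T₀·(J_AC/a)/((J_AC/a)+(J_CB/b)) = 311.7 N·m, T_B = 602.3 N·m.
τ in each portion: τ_AC = 3.32×10^7 Pa, τ_CB = 5.72×10^7 Pa; maximum is in CB.
τ_max = T_CB·r/J = 602.3·0.0189/1.98×10^-7 = 5.725×10^7 Pa.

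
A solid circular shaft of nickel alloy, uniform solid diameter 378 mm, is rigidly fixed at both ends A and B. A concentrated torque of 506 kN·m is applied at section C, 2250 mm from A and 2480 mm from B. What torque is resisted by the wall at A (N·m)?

With uniform GJ and both ends fixed, compatibility θ_AC = θ_CB gives T_A·a = T_B·b, together with T_A + T_B = T₀.
T_A = T₀·b/(a+b) = 506000·2480/4730 = 265300 N·m; T_B = 240700 N·m.

265000 N·m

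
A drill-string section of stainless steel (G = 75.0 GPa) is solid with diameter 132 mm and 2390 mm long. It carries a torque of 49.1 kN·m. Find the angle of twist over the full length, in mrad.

J = πd⁴/32 = π(0.132)⁴/32 = 2.981×10^-5 m⁴.
θ = T·L/(G·J) = 49100 × 2.39 / (75.0×10⁹ × 2.981×10^-5) = 0.05250 rad.

52.5 mrad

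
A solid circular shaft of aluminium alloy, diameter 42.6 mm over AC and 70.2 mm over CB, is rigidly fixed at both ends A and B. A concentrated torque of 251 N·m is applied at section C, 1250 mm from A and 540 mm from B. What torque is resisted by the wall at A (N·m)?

13.9 N·m

Compatibility: T_A·a/J_AC = T_B·b/J_CB with T_A + T_B = T₀.
J_AC = 3.23×10^-7 m⁴, J_CB = 2.38×10^-6 m⁴, so T_A = T₀·(J_AC/a)/((J_AC/a)+(J_CB/b)) = 13.89 N·m, T_B = 237.1 N·m.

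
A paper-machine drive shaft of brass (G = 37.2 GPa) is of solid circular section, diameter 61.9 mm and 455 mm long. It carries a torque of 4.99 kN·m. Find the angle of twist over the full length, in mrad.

J = πd⁴/32 = π(0.0619)⁴/32 = 1.441×10^-6 m⁴.
θ = T·L/(G·J) = 4990 × 0.455 / (37.2×10⁹ × 1.441×10^-6) = 0.04235 rad.

42.3 mrad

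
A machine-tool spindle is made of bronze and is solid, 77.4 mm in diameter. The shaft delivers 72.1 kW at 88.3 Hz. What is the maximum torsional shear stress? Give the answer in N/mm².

1.43 N/mm²

ω = 2π·88.3 = 554.8 rad/s, so T = P/ω = 72.1×10³ / 554.8 = 130.0 N·m.
J = πd⁴/32 = π(0.0774)⁴/32 = 3.523×10^-6 m⁴.
τ_max = T·r/J = 130.0 × 0.0387 / 3.523×10^-6 = 1.427×10^6 Pa.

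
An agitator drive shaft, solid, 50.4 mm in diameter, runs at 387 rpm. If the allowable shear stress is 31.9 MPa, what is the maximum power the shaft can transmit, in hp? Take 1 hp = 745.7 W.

J = πd⁴/32 = π(0.0504)⁴/32 = 6.335×10^-7 m⁴.
T_max = τ_allow·J/r = 3.19×10^7 × 6.335×10^-7 / 0.0252 = 801.9 N·m.
ω = 2π·387/60 = 40.53 rad/s, so P_max = T_max·ω = 3.250×10^4 W.

43.6 hp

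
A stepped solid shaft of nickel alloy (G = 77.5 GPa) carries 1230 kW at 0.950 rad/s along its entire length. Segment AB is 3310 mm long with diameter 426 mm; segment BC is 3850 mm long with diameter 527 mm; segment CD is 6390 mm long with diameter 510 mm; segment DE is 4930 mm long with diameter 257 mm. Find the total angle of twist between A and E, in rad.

0.234 rad

ω = 0.950 rad/s, so T = P/ω = 1230×10³ / 0.9500 = 1.295e6 N·m.
J_AB = π(0.426)⁴/32 = 3.23×10^-3 m⁴; J_BC = π(0.527)⁴/32 = 7.57×10^-3 m⁴; J_CD = π(0.510)⁴/32 = 6.64×10^-3 m⁴; J_DE = π(0.257)⁴/32 = 4.28×10^-4 m⁴.
θ = (T/G)·Σ L_i/J_i = (1.295e6/77.5×10⁹)·(3.31/3.23×10^-3 + 3.85/7.57×10^-3 + 6.39/6.64×10^-3 + 4.93/4.28×10^-4) = 0.2340 rad.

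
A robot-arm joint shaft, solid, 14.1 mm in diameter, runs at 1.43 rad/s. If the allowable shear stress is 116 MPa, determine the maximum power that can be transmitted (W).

91.3 W

J = πd⁴/32 = π(0.0141)⁴/32 = 3.880×10^-9 m⁴.
T_max = τ_allow·J/r = 1.16×10^8 × 3.880×10^-9 / 0.00705 = 63.85 N·m.
ω = 1.43 rad/s, so P_max = T_max·ω = 91.30 W.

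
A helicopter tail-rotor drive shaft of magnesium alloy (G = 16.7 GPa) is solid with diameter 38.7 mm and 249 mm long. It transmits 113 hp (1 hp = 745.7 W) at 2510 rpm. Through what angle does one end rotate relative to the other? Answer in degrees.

ω = 2π·2510/60 = 262.8 rad/s, so T = P/ω = 113×745.7 / 262.8 = 320.6 N·m.
J = πd⁴/32 = π(0.0387)⁴/32 = 2.202×10^-7 m⁴.
θ = T·L/(G·J) = 320.6 × 0.249 / (16.7×10⁹ × 2.202×10^-7) = 0.02171 rad.

1.24°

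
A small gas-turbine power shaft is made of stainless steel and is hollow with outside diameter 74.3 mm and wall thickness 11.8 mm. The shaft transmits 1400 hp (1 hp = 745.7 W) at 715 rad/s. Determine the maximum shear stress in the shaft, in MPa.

23.1 MPa

ω = 715 rad/s, so T = P/ω = 1400×745.7 / 715.0 = 1460 N·m.
J = π(d_o⁴ − d_i⁴)/32 = π(0.0743⁴ − 0.0507⁴)/32 = 2.343×10^-6 m⁴.
τ_max = T·r/J = 1460 × 0.0371 / 2.343×10^-6 = 2.315×10^7 Pa.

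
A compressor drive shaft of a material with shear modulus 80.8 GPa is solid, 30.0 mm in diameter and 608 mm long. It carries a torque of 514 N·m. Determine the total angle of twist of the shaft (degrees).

J = πd⁴/32 = π(0.0300)⁴/32 = 7.952×10^-8 m⁴.
θ = T·L/(G·J) = 514.0 × 0.608 / (80.8×10⁹ × 7.952×10^-8) = 0.04864 rad.

2.79°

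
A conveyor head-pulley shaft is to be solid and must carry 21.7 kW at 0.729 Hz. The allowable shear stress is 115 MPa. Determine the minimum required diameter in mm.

ω = 2π·0.729 = 4.580 rad/s, so T = P/ω = 21.7×10³ / 4.580 = 4738 N·m.
For a solid shaft τ_max = 16T/(πd³), so d = (16T/(π τ_allow))^(1/3) = (16·4738/(π·1.15×10^8))^(1/3) = 0.05942 m.

59.4 mm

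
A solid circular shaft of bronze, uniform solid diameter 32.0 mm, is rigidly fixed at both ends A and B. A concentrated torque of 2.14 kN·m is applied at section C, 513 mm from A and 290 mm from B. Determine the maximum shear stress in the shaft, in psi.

30800 psi

With uniform GJ and both ends fixed, compatibility θ_AC = θ_CB gives T_A·a = T_B·b, together with T_A + T_B = T₀.
T_A = T₀·b/(a+b) = 2140·290/803.0 = 772.9 N·m; T_B = 1367 N·m.
τ in each portion: τ_AC = 1.20×10^8 Pa, τ_CB = 2.12×10^8 Pa; maximum is in CB.
τ_max = T_CB·r/J = 1367·0.0160/1.03×10^-7 = 2.125×10^8 Pa.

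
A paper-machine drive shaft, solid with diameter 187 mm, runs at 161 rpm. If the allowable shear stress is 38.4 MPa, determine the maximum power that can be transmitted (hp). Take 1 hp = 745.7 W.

J = πd⁴/32 = π(0.187)⁴/32 = 1.201×10^-4 m⁴.
T_max = τ_allow·J/r = 3.84×10^7 × 1.201×10^-4 / 0.0935 = 49300 N·m.
ω = 2π·161/60 = 16.86 rad/s, so P_max = T_max·ω = 8.313×10^5 W.

1110 hp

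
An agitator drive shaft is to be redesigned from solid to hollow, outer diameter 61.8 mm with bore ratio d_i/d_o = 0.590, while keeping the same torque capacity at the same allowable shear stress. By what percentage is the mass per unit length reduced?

28.9 %

Equal τ_max and T ⇒ the solid shaft needs d_s³ = d_o³(1−k⁴), so d_s = 61.8·(1−0.590⁴)^(1/3) = 59.20 mm.
Area ratio A_h/A_s = d_o²(1−k²)/d_s² = (1−k²)/(1−k⁴)^(2/3) = 0.7105.
Mass saving = 1 − 0.7105 = 28.9 %.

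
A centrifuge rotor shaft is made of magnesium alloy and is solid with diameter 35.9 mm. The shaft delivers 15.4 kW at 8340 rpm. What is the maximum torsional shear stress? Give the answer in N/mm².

ω = 2π·8340/60 = 873.4 rad/s, so T = P/ω = 15.4×10³ / 873.4 = 17.63 N·m.
J = πd⁴/32 = π(0.0359)⁴/32 = 1.631×10^-7 m⁴.
τ_max = T·r/J = 17.63 × 0.0180 / 1.631×10^-7 = 1.941×10^6 Pa.

1.94 N/mm²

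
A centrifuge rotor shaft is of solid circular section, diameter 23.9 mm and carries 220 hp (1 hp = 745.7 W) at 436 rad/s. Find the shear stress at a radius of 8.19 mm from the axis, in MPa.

96.2 MPa

ω = 436 rad/s, so T = P/ω = 220×745.7 / 436.0 = 376.3 N·m.
J = πd⁴/32 = π(0.0239)⁴/32 = 3.203×10^-8 m⁴.
Shear stress varies linearly with radius: τ = T·r/J = 376.3 × 0.00819 / 3.203×10^-8 = 9.620×10^7 Pa.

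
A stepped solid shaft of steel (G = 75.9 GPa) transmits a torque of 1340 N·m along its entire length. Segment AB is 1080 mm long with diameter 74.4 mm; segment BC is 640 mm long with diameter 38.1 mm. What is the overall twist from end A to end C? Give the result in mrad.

J_AB = π(0.0744)⁴/32 = 3.01×10^-6 m⁴; J_BC = π(0.0381)⁴/32 = 2.07×10^-7 m⁴.
θ = (T/G)·Σ L_i/J_i = (1340/75.9×10⁹)·(1.08/3.01×10^-6 + 0.640/2.07×10^-7) = 0.06096 rad.

61.0 mrad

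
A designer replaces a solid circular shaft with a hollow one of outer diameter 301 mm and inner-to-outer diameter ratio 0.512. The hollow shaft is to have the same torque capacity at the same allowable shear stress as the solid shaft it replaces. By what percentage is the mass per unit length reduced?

Equal τ_max and T ⇒ the solid shaft needs d_s³ = d_o³(1−k⁴), so d_s = 301·(1−0.512⁴)^(1/3) = 293.9 mm.
Area ratio A_h/A_s = d_o²(1−k²)/d_s² = (1−k²)/(1−k⁴)^(2/3) = 0.7737.
Mass saving = 1 − 0.7737 = 22.6 %.

22.6 %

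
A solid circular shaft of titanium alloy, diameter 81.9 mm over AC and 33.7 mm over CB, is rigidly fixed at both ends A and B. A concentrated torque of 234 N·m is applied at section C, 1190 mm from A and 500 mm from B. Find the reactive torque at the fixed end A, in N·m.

219 N·m

Compatibility: T_A·a/J_AC = T_B·b/J_CB with T_A + T_B = T₀.
J_AC = 4.42×10^-6 m⁴, J_CB = 1.27×10^-7 m⁴, so T_A = T₀·(J_AC/a)/((J_AC/a)+(J_CB/b)) = 219.1 N·m, T_B = 14.95 N·m.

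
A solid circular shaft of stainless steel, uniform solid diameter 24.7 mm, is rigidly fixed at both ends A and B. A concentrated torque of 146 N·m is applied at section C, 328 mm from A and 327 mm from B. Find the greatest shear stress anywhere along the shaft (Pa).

With uniform GJ and both ends fixed, compatibility θ_AC = θ_CB gives T_A·a = T_B·b, together with T_A + T_B = T₀.
T_A = T₀·b/(a+b) = 146.0·327/655.0 = 72.89 N·m; T_B = 73.11 N·m.
τ in each portion: τ_AC = 2.46×10^7 Pa, τ_CB = 2.47×10^7 Pa; maximum is in CB.
τ_max = T_CB·r/J = 73.11·0.0123/3.65×10^-8 = 2.471×10^7 Pa.

2.47e7 Pa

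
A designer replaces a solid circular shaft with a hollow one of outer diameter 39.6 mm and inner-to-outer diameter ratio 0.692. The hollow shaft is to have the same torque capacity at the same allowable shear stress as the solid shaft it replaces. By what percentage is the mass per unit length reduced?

Equal τ_max and T ⇒ the solid shaft needs d_s³ = d_o³(1−k⁴), so d_s = 39.6·(1−0.692⁴)^(1/3) = 36.31 mm.
Area ratio A_h/A_s = d_o²(1−k²)/d_s² = (1−k²)/(1−k⁴)^(2/3) = 0.6200.
Mass saving = 1 − 0.6200 = 38.0 %.

38.0 %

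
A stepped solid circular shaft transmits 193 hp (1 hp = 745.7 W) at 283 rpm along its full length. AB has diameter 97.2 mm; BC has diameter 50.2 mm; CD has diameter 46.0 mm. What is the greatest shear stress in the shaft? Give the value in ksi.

ω = 2π·283/60 = 29.64 rad/s, so T = P/ω = 193×745.7 / 29.64 = 4856 N·m.
Under the same torque, τ_max = 16T/(πd³) is largest where d is smallest — segment CD (d = 46.0 mm).
τ_max = 16·4856/(π·(0.0460)³) = 2.541×10^8 Pa.

36.9 ksi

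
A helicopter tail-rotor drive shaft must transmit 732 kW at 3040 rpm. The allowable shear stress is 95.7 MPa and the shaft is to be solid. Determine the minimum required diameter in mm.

ω = 2π·3040/60 = 318.3 rad/s, so T = P/ω = 732×10³ / 318.3 = 2299 N·m.
For a solid shaft τ_max = 16T/(πd³), so d = (16T/(π τ_allow))^(1/3) = (16·2299/(π·9.57×10^7))^(1/3) = 0.04965 m.

49.6 mm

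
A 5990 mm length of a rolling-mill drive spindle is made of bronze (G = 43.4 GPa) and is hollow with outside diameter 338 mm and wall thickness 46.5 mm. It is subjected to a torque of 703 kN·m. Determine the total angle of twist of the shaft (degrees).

J = π(d_o⁴ − d_i⁴)/32 = π(0.338⁴ − 0.245⁴)/32 = 9.276×10^-4 m⁴.
θ = T·L/(G·J) = 703000 × 5.99 / (43.4×10⁹ × 9.276×10^-4) = 0.1046 rad.

5.99°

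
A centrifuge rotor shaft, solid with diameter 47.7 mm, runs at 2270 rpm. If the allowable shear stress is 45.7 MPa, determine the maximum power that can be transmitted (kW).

232 kW

J = πd⁴/32 = π(0.0477)⁴/32 = 5.082×10^-7 m⁴.
T_max = τ_allow·J/r = 4.57×10^7 × 5.082×10^-7 / 0.0239 = 973.9 N·m.
ω = 2π·2270/60 = 237.7 rad/s, so P_max = T_max·ω = 2.315×10^5 W.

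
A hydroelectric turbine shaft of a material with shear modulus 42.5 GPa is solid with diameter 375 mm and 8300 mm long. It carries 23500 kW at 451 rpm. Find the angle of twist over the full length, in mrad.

50.1 mrad

ω = 2π·451/60 = 47.23 rad/s, so T = P/ω = 23500×10³ / 47.23 = 497600 N·m.
J = πd⁴/32 = π(0.375)⁴/32 = 1.941×10^-3 m⁴.
θ = T·L/(G·J) = 497600 × 8.30 / (42.5×10⁹ × 1.941×10^-3) = 0.05005 rad.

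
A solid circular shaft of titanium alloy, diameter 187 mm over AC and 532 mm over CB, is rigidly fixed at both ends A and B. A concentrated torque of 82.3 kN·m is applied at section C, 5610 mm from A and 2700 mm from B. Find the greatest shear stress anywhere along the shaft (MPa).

Compatibility: T_A·a/J_AC = T_B·b/J_CB with T_A + T_B = T₀.
J_AC = 1.20×10^-4 m⁴, J_CB = 7.86×10^-3 m⁴, so T_A = T₀·(J_AC/a)/((J_AC/a)+(J_CB/b)) = 600.3 N·m, T_B = 81700 N·m.
τ in each portion: τ_AC = 4.68×10^5 Pa, τ_CB = 2.76×10^6 Pa; maximum is in CB.
τ_max = T_CB·r/J = 81700·0.266/7.86×10^-3 = 2.763×10^6 Pa.

2.76 MPa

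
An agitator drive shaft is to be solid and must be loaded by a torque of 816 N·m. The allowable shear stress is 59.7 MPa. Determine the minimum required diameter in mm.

41.1 mm

For a solid shaft τ_max = 16T/(πd³), so d = (16T/(π τ_allow))^(1/3) = (16·816.0/(π·5.97×10^7))^(1/3) = 0.04114 m.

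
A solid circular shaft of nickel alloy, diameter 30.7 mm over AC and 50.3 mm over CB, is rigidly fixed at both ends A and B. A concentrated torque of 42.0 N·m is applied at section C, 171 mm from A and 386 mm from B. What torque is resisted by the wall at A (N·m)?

Compatibility: T_A·a/J_AC = T_B·b/J_CB with T_A + T_B = T₀.
J_AC = 8.72×10^-8 m⁴, J_CB = 6.28×10^-7 m⁴, so T_A = T₀·(J_AC/a)/((J_AC/a)+(J_CB/b)) = 10.02 N·m, T_B = 31.98 N·m.

10.0 N·m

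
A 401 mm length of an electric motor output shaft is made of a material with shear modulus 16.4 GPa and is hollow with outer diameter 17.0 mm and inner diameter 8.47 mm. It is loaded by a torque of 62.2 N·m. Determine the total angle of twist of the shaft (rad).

J = π(d_o⁴ − d_i⁴)/32 = π(0.0170⁴ − 0.00847⁴)/32 = 7.694×10^-9 m⁴.
θ = T·L/(G·J) = 62.20 × 0.401 / (16.4×10⁹ × 7.694×10^-9) = 0.1977 rad.

0.198 rad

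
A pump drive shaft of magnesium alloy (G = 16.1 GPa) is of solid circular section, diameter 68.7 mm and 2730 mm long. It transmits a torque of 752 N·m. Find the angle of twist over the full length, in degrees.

3.34°

J = πd⁴/32 = π(0.0687)⁴/32 = 2.187×10^-6 m⁴.
θ = T·L/(G·J) = 752.0 × 2.73 / (16.1×10⁹ × 2.187×10^-6) = 0.05831 rad.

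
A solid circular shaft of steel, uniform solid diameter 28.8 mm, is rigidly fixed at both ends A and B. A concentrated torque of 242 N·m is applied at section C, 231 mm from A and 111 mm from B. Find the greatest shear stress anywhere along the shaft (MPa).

With uniform GJ and both ends fixed, compatibility θ_AC = θ_CB gives T_A·a = T_B·b, together with T_A + T_B = T₀.
T_A = T₀·b/(a+b) = 242.0·111/342.0 = 78.54 N·m; T_B = 163.5 N·m.
τ in each portion: τ_AC = 1.67×10^7 Pa, τ_CB = 3.48×10^7 Pa; maximum is in CB.
τ_max = T_CB·r/J = 163.5·0.0144/6.75×10^-8 = 3.485×10^7 Pa.

34.8 MPa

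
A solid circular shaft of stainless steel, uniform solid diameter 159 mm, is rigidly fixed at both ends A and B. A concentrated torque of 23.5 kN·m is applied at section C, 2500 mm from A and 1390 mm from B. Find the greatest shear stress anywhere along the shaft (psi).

With uniform GJ and both ends fixed, compatibility θ_AC = θ_CB gives T_A·a = T_B·b, together with T_A + T_B = T₀.
T_A = T₀·b/(a+b) = 23500·1390/3890 = 8397 N·m; T_B = 15100 N·m.
τ in each portion: τ_AC = 1.06×10^7 Pa, τ_CB = 1.91×10^7 Pa; maximum is in CB.
τ_max = T_CB·r/J = 15100·0.0795/6.27×10^-5 = 1.914×10^7 Pa.

2780 psi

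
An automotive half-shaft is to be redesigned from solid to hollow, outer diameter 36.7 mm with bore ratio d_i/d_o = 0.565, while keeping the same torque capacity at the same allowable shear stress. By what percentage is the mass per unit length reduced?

26.9 %

Equal τ_max and T ⇒ the solid shaft needs d_s³ = d_o³(1−k⁴), so d_s = 36.7·(1−0.565⁴)^(1/3) = 35.41 mm.
Area ratio A_h/A_s = d_o²(1−k²)/d_s² = (1−k²)/(1−k⁴)^(2/3) = 0.7313.
Mass saving = 1 − 0.7313 = 26.9 %.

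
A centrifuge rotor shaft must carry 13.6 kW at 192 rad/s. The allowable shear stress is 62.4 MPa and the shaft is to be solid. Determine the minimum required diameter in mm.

ω = 192 rad/s, so T = P/ω = 13.6×10³ / 192.0 = 70.83 N·m.
For a solid shaft τ_max = 16T/(πd³), so d = (16T/(π τ_allow))^(1/3) = (16·70.83/(π·6.24×10^7))^(1/3) = 0.01795 m.

17.9 mm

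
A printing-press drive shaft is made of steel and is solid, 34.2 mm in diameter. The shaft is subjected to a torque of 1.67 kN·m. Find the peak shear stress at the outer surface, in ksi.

30.8 ksi

J = πd⁴/32 = π(0.0342)⁴/32 = 1.343×10^-7 m⁴.
τ_max = T·r/J = 1670 × 0.0171 / 1.343×10^-7 = 2.126×10^8 Pa.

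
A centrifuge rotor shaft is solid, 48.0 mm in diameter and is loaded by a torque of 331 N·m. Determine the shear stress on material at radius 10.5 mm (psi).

J = πd⁴/32 = π(0.0480)⁴/32 = 5.212×10^-7 m⁴.
Shear stress varies linearly with radius: τ = T·r/J = 331.0 × 0.0105 / 5.212×10^-7 = 6.669×10^6 Pa.

967 psi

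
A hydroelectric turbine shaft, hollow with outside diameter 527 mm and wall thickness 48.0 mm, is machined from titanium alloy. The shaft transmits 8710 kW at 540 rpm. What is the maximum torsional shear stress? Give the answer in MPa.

ω = 2π·540/60 = 56.55 rad/s, so T = P/ω = 8710×10³ / 56.55 = 154000 N·m.
J = π(d_o⁴ − d_i⁴)/32 = π(0.527⁴ − 0.431⁴)/32 = 4.185×10^-3 m⁴.
τ_max = T·r/J = 154000 × 0.264 / 4.185×10^-3 = 9.698×10^6 Pa.

9.70 MPa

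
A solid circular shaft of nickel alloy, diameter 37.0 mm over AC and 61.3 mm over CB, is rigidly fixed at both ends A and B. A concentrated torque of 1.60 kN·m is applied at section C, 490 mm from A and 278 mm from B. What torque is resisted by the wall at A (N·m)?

112 N·m

Compatibility: T_A·a/J_AC = T_B·b/J_CB with T_A + T_B = T₀.
J_AC = 1.84×10^-7 m⁴, J_CB = 1.39×10^-6 m⁴, so T_A = T₀·(J_AC/a)/((J_AC/a)+(J_CB/b)) = 112.0 N·m, T_B = 1488 N·m.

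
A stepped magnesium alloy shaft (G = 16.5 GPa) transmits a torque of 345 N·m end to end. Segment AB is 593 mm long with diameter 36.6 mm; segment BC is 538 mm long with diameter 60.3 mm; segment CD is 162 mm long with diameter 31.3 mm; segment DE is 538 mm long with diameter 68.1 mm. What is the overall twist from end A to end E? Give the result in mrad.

J_AB = π(0.0366)⁴/32 = 1.76×10^-7 m⁴; J_BC = π(0.0603)⁴/32 = 1.30×10^-6 m⁴; J_CD = π(0.0313)⁴/32 = 9.42×10^-8 m⁴; J_DE = π(0.0681)⁴/32 = 2.11×10^-6 m⁴.
θ = (T/G)·Σ L_i/J_i = (345.0/16.5×10⁹)·(0.593/1.76×10^-7 + 0.538/1.30×10^-6 + 0.162/9.42×10^-8 + 0.538/2.11×10^-6) = 0.1203 rad.

120 mrad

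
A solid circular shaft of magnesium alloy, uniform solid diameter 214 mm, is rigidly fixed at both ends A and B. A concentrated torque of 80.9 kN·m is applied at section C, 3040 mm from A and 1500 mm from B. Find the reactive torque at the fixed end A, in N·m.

26700 N·m

With uniform GJ and both ends fixed, compatibility θ_AC = θ_CB gives T_A·a = T_B·b, together with T_A + T_B = T₀.
T_A = T₀·b/(a+b) = 80900·1500/4540 = 26730 N·m; T_B = 54170 N·m.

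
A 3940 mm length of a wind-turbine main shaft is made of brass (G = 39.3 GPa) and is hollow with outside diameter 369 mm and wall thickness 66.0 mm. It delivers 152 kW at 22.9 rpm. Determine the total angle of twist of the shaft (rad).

0.00421 rad

ω = 2π·22.9/60 = 2.398 rad/s, so T = P/ω = 152×10³ / 2.398 = 63380 N·m.
J = π(d_o⁴ − d_i⁴)/32 = π(0.369⁴ − 0.237⁴)/32 = 1.510×10^-3 m⁴.
θ = T·L/(G·J) = 63380 × 3.94 / (39.3×10⁹ × 1.510×10^-3) = 4.207×10^-3 rad.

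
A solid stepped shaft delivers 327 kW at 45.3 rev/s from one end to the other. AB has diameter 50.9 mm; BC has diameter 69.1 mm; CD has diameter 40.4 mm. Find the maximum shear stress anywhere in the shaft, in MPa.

88.7 MPa

ω = 2π·45.3 = 284.6 rad/s, so T = P/ω = 327×10³ / 284.6 = 1149 N·m.
Under the same torque, τ_max = 16T/(πd³) is largest where d is smallest — segment CD (d = 40.4 mm).
τ_max = 16·1149/(π·(0.0404)³) = 8.874×10^7 Pa.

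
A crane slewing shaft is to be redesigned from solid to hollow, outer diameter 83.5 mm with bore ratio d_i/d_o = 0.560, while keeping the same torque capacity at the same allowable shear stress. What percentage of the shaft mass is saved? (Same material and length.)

26.5 %

Equal τ_max and T ⇒ the solid shaft needs d_s³ = d_o³(1−k⁴), so d_s = 83.5·(1−0.560⁴)^(1/3) = 80.67 mm.
Area ratio A_h/A_s = d_o²(1−k²)/d_s² = (1−k²)/(1−k⁴)^(2/3) = 0.7354.
Mass saving = 1 − 0.7354 = 26.5 %.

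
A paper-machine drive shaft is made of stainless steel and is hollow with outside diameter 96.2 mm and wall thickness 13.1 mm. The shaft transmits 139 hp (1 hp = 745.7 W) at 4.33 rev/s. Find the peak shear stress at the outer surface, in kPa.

ω = 2π·4.33 = 27.21 rad/s, so T = P/ω = 139×745.7 / 27.21 = 3810 N·m.
J = π(d_o⁴ − d_i⁴)/32 = π(0.0962⁴ − 0.0700⁴)/32 = 6.051×10^-6 m⁴.
τ_max = T·r/J = 3810 × 0.0481 / 6.051×10^-6 = 3.029×10^7 Pa.

30300 kPa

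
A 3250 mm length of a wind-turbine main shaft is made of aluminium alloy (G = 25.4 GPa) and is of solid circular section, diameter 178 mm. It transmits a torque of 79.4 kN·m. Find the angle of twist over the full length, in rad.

J = πd⁴/32 = π(0.178)⁴/32 = 9.856×10^-5 m⁴.
θ = T·L/(G·J) = 79400 × 3.25 / (25.4×10⁹ × 9.856×10^-5) = 0.1031 rad.

0.103 rad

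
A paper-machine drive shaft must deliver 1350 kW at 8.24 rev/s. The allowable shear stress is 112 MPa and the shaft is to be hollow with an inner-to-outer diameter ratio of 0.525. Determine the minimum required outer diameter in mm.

109 mm

ω = 2π·8.24 = 51.77 rad/s, so T = P/ω = 1350×10³ / 51.77 = 26080 N·m.
For a hollow shaft with d_i/d_o = 0.525: τ_max = 16T/(π d_o³ (1−k⁴)), so d_o = [16T/(π τ_allow (1−k⁴))]^(1/3) = [16·26080/(π·1.12×10^8·0.9240)]^(1/3) = 0.1087 m.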